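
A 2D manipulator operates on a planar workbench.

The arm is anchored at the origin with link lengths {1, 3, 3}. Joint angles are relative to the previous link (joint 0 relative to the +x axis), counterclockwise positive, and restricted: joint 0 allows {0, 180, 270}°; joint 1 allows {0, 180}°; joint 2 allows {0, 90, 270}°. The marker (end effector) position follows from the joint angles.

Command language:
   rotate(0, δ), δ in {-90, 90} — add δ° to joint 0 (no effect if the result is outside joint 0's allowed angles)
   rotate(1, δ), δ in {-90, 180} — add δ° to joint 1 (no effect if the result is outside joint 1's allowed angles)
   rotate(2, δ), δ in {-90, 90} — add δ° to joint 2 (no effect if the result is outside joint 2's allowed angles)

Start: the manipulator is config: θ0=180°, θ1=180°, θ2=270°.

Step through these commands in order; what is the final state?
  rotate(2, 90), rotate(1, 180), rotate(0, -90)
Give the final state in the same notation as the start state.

initial: config: θ0=180°, θ1=180°, θ2=270°
1. rotate(2, 90) → config: θ0=180°, θ1=180°, θ2=0°
2. rotate(1, 180) → config: θ0=180°, θ1=0°, θ2=0°
3. rotate(0, -90) → config: θ0=180°, θ1=0°, θ2=0°

config: θ0=180°, θ1=0°, θ2=0°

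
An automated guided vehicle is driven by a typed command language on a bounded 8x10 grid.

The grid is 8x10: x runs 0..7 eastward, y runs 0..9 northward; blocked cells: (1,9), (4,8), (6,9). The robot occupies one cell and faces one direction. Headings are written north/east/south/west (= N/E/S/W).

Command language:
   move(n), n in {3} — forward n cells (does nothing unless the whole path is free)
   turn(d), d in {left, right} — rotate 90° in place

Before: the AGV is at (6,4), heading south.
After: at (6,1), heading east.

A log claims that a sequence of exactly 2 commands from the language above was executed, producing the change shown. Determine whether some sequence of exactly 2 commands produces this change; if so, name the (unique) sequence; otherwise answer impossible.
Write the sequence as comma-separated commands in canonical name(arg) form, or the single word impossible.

move(3), turn(left)

key: cell and facing (now E) both changed — the 2 commands mix motion and turning
begin: at (6,4), heading south
1. move(3) → at (6,1), heading south
2. turn(left) → at (6,1), heading east
uniquely the one of 9 2-step routes that fits.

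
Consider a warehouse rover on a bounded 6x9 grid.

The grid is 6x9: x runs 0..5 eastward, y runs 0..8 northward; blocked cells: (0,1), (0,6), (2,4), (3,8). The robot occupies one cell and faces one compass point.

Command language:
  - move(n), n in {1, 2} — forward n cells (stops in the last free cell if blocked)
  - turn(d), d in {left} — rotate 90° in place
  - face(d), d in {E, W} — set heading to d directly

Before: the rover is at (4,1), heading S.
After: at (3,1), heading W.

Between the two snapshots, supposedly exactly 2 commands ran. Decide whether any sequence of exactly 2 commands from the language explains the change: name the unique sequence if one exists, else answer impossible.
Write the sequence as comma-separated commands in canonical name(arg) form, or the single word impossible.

face(W), move(1)

key: running move(1) before face(W) would end elsewhere — order is forced
begin: at (4,1), heading S
t=1 face(W) ⇒ at (4,1), heading W
t=2 move(1) ⇒ at (3,1), heading W
all 25 alternatives checked — unique.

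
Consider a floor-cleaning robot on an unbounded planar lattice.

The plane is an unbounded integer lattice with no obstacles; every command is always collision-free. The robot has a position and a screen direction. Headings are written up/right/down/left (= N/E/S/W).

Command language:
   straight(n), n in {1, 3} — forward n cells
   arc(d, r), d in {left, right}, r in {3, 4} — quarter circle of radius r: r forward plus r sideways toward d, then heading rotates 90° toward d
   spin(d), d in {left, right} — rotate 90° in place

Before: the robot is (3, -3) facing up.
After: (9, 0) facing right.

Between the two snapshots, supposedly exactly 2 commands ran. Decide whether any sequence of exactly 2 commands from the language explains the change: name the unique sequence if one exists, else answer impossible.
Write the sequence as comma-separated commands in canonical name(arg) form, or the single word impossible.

key: running straight(3) before arc(right, 3) would end elsewhere — order is forced
initial: (3, -3) facing up
1. arc(right, 3) → (6, 0) facing right
2. straight(3) → (9, 0) facing right
all 64 alternatives checked — unique.

arc(right, 3), straight(3)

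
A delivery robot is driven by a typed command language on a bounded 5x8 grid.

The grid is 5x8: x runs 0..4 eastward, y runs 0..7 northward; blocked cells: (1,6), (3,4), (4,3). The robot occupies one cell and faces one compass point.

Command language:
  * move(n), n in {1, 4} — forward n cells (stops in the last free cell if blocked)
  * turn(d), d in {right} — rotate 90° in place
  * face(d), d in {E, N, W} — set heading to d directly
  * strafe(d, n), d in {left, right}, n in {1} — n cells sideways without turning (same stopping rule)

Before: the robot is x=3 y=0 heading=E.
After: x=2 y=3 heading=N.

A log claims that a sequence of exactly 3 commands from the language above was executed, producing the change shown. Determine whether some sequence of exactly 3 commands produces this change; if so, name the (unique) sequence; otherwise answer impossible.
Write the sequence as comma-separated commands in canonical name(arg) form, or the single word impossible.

key: move(4) is stopped early by the blocked cell at (3,4)
from: x=3 y=0 heading=E
t=1 face(N) ⇒ x=3 y=0 heading=N
t=2 move(4) ⇒ x=3 y=3 heading=N
t=3 strafe(left, 1) ⇒ x=2 y=3 heading=N
no other 3-command option fits: unique.

face(N), move(4), strafe(left, 1)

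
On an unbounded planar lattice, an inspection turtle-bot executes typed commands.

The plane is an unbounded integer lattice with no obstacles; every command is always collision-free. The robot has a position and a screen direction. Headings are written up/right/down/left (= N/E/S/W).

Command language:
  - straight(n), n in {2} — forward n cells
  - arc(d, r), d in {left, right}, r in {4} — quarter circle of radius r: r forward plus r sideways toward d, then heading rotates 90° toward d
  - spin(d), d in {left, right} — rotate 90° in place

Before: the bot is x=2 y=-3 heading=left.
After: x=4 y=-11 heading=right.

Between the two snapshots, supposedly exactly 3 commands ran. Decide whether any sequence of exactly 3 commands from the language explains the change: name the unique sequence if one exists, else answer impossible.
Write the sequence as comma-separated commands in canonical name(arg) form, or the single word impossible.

key: cell and facing (now E) both changed — the 3 commands mix motion and turning
start: x=2 y=-3 heading=left
step 1 (arc(left, 4)): x=-2 y=-7 heading=down
step 2 (arc(left, 4)): x=2 y=-11 heading=right
step 3 (straight(2)): x=4 y=-11 heading=right
all 125 alternatives checked — unique.

arc(left, 4), arc(left, 4), straight(2)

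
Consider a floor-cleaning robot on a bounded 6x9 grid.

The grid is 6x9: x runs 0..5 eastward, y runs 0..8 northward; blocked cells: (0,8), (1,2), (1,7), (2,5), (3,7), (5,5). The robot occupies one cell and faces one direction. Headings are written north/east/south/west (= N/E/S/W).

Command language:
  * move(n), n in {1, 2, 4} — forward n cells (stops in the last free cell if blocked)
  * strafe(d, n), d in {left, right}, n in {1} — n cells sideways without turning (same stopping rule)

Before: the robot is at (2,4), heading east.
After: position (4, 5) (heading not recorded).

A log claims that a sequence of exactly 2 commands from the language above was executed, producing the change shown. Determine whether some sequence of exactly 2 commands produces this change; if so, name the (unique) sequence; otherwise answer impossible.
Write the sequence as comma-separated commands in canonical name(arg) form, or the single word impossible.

move(2), strafe(left, 1)

key: order matters: swapping move(2) and strafe(left, 1) lands elsewhere
begin: at (2,4), heading east
[1] after move(2): at (4,4), heading east
[2] after strafe(left, 1): at (4,5), heading east
no rival 2-sequence matches.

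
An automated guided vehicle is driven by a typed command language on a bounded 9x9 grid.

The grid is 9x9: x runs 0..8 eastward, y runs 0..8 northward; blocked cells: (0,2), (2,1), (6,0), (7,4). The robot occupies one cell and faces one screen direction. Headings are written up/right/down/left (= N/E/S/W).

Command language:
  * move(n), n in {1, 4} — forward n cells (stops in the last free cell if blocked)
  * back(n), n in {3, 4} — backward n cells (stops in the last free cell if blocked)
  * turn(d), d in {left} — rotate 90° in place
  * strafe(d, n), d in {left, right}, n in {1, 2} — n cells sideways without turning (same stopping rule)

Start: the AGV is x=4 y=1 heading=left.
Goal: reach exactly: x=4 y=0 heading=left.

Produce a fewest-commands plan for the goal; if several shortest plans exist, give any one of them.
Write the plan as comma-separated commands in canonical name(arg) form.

begin: x=4 y=1 heading=left
[1] after strafe(left, 2): x=4 y=0 heading=left
minimal: 1 command(s), checked below 1.

strafe(left, 2)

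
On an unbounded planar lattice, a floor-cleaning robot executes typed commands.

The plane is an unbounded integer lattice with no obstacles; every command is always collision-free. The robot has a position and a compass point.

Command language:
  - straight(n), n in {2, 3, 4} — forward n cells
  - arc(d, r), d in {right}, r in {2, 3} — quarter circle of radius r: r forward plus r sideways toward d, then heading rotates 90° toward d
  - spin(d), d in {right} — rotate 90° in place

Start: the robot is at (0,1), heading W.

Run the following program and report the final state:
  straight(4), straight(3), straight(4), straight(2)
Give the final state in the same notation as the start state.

from: at (0,1), heading W
t=1 straight(4) ⇒ at (-4,1), heading W
t=2 straight(3) ⇒ at (-7,1), heading W
t=3 straight(4) ⇒ at (-11,1), heading W
t=4 straight(2) ⇒ at (-13,1), heading W

at (-13,1), heading W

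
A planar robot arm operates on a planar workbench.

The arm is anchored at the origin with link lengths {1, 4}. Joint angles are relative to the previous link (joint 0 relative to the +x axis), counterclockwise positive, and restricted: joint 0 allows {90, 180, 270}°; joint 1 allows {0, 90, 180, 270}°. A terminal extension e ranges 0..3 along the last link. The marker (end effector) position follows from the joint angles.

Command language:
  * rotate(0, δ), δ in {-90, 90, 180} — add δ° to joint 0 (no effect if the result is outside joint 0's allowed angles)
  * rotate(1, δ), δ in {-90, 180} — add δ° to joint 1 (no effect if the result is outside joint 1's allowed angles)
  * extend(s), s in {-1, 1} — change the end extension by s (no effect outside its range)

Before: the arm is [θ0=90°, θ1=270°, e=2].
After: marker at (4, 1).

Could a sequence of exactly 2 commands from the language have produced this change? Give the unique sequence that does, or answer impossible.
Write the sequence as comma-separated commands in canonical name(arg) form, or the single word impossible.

begin: [θ0=90°, θ1=270°, e=2]
step 1 (extend(-1)): [θ0=90°, θ1=270°, e=1]
step 2 (extend(-1)): [θ0=90°, θ1=270°, e=0]
all 49 alternatives checked — unique.

extend(-1), extend(-1)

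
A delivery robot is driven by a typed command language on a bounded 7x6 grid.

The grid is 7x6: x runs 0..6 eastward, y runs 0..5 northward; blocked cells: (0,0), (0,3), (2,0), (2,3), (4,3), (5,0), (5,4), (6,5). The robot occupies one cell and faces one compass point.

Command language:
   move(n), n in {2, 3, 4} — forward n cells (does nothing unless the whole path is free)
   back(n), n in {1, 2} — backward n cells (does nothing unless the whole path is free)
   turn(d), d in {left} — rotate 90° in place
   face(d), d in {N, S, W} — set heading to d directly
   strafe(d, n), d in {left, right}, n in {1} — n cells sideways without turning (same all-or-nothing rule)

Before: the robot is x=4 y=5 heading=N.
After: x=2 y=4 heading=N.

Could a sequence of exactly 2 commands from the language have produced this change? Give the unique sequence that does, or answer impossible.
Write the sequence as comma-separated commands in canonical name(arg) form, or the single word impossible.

checked all 2-command options: none fits.

impossible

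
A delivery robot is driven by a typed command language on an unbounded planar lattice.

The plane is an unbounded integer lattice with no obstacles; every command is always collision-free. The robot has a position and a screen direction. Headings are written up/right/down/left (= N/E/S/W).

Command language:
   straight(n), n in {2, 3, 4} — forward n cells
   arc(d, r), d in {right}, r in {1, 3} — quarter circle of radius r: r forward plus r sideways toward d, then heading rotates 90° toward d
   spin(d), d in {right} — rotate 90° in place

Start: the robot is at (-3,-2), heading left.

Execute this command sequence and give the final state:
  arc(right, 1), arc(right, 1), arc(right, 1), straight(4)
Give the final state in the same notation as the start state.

at (-2,-5), heading down

initial: at (-3,-2), heading left
1. arc(right, 1) → at (-4,-1), heading up
2. arc(right, 1) → at (-3,0), heading right
3. arc(right, 1) → at (-2,-1), heading down
4. straight(4) → at (-2,-5), heading down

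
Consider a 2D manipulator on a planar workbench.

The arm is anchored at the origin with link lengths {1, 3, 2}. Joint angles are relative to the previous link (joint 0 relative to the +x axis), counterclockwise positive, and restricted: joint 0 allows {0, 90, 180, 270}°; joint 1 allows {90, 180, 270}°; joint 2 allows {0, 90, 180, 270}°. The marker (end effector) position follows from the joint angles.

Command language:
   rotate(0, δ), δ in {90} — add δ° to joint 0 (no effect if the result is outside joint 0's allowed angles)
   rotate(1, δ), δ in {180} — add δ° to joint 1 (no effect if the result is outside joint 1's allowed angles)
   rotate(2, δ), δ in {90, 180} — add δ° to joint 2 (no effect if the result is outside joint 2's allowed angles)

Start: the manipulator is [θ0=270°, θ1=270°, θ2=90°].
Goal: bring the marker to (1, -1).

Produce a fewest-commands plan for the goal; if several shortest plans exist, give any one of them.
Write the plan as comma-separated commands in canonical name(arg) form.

from: [θ0=270°, θ1=270°, θ2=90°]
[1] after rotate(1, 180): [θ0=270°, θ1=90°, θ2=90°]
[2] after rotate(2, 90): [θ0=270°, θ1=90°, θ2=180°]
nothing shorter than 2 reaches the goal.

rotate(1, 180), rotate(2, 90)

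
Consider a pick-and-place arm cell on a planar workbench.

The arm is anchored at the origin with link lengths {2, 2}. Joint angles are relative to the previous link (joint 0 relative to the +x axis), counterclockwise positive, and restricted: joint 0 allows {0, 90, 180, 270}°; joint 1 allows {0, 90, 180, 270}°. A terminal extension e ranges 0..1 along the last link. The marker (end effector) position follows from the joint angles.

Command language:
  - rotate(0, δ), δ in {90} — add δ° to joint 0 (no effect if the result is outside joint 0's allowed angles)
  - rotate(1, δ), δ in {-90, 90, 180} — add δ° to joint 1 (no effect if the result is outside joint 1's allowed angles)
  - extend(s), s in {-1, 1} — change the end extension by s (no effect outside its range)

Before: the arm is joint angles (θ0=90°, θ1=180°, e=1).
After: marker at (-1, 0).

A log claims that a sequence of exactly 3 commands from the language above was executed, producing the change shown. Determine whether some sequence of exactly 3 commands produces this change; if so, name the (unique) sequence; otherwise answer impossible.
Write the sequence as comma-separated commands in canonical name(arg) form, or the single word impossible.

begin: joint angles (θ0=90°, θ1=180°, e=1)
t=1 rotate(0, 90) ⇒ joint angles (θ0=180°, θ1=180°, e=1)
t=2 rotate(0, 90) ⇒ joint angles (θ0=270°, θ1=180°, e=1)
t=3 rotate(0, 90) ⇒ joint angles (θ0=0°, θ1=180°, e=1)
uniquely the one of 216 3-step routes that fits.

rotate(0, 90), rotate(0, 90), rotate(0, 90)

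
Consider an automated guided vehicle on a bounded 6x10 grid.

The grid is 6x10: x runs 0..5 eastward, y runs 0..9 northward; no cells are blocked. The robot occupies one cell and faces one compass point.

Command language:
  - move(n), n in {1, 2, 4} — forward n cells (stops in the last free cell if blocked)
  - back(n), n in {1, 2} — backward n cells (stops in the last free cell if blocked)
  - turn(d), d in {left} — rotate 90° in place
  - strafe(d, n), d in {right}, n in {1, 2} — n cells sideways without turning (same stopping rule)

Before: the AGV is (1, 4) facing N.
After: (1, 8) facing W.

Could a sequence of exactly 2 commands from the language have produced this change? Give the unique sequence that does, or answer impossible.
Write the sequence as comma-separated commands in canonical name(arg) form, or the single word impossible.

key: running turn(left) before move(4) would end elsewhere — order is forced
t0: (1, 4) facing N
step 1 (move(4)): (1, 8) facing N
step 2 (turn(left)): (1, 8) facing W
no other 2-command option fits: unique.

move(4), turn(left)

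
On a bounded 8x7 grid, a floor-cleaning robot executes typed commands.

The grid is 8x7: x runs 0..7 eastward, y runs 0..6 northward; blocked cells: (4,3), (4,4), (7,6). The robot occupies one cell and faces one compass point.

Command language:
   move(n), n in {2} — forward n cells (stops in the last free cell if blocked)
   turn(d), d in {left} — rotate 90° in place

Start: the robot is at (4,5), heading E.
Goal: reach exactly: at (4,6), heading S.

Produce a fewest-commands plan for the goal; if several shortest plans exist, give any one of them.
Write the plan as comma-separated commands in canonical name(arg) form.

t0: at (4,5), heading E
1. turn(left) → at (4,5), heading N
2. move(2) → at (4,6), heading N
3. turn(left) → at (4,6), heading W
4. turn(left) → at (4,6), heading S
no 3-step plan works, so 4 is optimal.

turn(left), move(2), turn(left), turn(left)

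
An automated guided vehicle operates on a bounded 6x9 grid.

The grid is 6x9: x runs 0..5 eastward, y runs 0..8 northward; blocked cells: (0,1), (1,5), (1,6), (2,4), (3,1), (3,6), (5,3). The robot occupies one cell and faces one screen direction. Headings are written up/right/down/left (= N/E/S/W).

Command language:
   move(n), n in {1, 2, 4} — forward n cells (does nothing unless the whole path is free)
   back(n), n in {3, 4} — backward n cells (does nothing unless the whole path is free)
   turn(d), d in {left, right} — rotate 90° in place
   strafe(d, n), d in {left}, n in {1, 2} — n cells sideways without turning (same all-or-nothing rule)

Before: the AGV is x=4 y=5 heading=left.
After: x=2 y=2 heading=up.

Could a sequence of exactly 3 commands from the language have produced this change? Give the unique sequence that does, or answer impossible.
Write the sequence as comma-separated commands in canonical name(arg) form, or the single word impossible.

turn(right), back(3), strafe(left, 2)

key: cell and facing (now N) both changed — the 3 commands mix motion and turning
initial: x=4 y=5 heading=left
1. turn(right) → x=4 y=5 heading=up
2. back(3) → x=4 y=2 heading=up
3. strafe(left, 2) → x=2 y=2 heading=up
no rival 3-sequence matches.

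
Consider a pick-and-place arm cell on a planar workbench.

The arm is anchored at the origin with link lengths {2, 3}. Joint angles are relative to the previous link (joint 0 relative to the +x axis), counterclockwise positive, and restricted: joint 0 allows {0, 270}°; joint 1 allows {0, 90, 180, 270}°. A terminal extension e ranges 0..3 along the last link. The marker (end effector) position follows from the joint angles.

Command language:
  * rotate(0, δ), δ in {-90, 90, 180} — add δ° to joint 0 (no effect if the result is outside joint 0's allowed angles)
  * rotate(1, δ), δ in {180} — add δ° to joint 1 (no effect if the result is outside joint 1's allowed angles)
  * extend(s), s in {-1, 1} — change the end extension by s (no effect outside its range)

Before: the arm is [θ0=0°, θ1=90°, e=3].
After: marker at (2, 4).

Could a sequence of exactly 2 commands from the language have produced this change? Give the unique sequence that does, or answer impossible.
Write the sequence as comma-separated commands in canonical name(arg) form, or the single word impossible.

extend(-1), extend(-1)

start: [θ0=0°, θ1=90°, e=3]
step 1 (extend(-1)): [θ0=0°, θ1=90°, e=2]
step 2 (extend(-1)): [θ0=0°, θ1=90°, e=1]
no rival 2-sequence matches.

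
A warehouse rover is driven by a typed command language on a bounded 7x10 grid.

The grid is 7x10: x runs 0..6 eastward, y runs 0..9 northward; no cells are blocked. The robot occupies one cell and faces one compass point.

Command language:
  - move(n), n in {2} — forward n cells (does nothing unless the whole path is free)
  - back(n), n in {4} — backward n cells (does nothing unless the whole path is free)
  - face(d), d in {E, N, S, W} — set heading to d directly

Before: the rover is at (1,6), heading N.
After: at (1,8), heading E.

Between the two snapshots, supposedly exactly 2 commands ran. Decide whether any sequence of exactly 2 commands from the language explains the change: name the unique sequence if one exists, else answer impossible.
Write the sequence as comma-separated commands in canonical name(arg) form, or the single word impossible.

key: position moved to (1,8) AND the heading swung to E — translation plus rotation needed
from: at (1,6), heading N
1. move(2) → at (1,8), heading N
2. face(E) → at (1,8), heading E
no other 2-command option fits: unique.

move(2), face(E)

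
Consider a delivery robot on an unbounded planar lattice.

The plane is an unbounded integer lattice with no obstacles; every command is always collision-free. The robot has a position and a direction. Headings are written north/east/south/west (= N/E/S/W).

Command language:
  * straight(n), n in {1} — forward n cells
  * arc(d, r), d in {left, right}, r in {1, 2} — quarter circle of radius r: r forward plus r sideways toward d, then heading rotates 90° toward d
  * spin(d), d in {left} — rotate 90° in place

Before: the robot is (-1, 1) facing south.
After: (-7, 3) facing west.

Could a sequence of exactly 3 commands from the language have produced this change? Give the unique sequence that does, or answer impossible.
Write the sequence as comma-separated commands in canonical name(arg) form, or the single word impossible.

arc(right, 2), arc(right, 2), arc(left, 2)

key: running arc(left, 2) before arc(right, 2) would end elsewhere — order is forced
t0: (-1, 1) facing south
1. arc(right, 2) → (-3, -1) facing west
2. arc(right, 2) → (-5, 1) facing north
3. arc(left, 2) → (-7, 3) facing west
uniquely the one of 216 3-step routes that fits.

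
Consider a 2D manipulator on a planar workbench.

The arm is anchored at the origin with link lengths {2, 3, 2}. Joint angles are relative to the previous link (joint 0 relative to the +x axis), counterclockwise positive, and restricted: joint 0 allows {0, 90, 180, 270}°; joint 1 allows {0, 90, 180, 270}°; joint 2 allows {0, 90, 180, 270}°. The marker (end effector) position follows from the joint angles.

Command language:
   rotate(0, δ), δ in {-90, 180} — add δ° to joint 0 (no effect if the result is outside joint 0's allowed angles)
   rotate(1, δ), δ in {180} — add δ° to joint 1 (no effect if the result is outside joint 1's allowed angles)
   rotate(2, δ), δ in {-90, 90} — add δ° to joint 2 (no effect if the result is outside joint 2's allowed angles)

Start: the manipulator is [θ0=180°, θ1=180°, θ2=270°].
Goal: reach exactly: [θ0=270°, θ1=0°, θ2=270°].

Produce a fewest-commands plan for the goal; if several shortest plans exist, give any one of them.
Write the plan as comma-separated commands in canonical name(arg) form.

rotate(0, -90), rotate(0, 180), rotate(1, 180)

start: [θ0=180°, θ1=180°, θ2=270°]
1. rotate(0, -90) → [θ0=90°, θ1=180°, θ2=270°]
2. rotate(0, 180) → [θ0=270°, θ1=180°, θ2=270°]
3. rotate(1, 180) → [θ0=270°, θ1=0°, θ2=270°]
nothing shorter than 3 reaches the goal.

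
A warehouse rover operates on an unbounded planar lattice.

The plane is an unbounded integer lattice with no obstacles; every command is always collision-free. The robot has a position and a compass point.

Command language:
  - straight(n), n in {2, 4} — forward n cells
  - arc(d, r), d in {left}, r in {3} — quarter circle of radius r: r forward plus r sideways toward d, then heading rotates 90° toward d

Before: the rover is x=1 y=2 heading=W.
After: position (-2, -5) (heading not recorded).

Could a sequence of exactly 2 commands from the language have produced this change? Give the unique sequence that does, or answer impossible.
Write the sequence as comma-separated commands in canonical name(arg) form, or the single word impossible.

arc(left, 3), straight(4)

key: order matters: swapping arc(left, 3) and straight(4) lands elsewhere
begin: x=1 y=2 heading=W
1. arc(left, 3) → x=-2 y=-1 heading=S
2. straight(4) → x=-2 y=-5 heading=S
no rival 2-sequence matches.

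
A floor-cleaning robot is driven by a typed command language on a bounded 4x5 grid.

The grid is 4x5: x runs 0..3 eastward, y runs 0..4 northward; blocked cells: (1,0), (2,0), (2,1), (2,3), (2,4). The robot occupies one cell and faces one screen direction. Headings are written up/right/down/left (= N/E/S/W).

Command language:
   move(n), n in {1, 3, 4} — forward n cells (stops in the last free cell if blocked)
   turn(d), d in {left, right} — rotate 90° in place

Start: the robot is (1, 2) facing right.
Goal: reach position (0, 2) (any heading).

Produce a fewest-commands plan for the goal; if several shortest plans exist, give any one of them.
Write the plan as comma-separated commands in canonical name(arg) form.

turn(right), turn(right), move(1)

start: (1, 2) facing right
step 1 (turn(right)): (1, 2) facing down
step 2 (turn(right)): (1, 2) facing left
step 3 (move(1)): (0, 2) facing left
minimal: 3 command(s), checked below 3.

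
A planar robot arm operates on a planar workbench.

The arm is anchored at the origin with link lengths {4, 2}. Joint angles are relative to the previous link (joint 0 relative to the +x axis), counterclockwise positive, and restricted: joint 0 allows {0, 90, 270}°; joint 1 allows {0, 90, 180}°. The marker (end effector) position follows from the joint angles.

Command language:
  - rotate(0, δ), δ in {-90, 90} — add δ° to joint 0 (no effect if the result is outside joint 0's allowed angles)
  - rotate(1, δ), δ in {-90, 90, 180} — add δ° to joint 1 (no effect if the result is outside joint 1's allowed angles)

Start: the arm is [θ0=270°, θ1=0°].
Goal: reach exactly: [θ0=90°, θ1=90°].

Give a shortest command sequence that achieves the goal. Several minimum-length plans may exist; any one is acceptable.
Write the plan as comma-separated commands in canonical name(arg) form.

rotate(1, 90), rotate(0, 90), rotate(0, 90)

start: [θ0=270°, θ1=0°]
t=1 rotate(1, 90) ⇒ [θ0=270°, θ1=90°]
t=2 rotate(0, 90) ⇒ [θ0=0°, θ1=90°]
t=3 rotate(0, 90) ⇒ [θ0=90°, θ1=90°]
minimal: 3 command(s), checked below 3.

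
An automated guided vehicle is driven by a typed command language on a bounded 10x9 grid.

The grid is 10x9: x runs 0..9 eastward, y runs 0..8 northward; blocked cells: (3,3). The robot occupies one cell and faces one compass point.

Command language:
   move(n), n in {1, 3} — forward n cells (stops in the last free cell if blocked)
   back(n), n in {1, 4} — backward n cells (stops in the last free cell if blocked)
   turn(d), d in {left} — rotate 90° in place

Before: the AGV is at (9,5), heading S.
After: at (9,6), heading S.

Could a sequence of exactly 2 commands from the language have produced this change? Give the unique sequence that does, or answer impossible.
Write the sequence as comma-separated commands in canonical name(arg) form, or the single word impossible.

key: order matters: swapping move(3) and back(4) lands elsewhere
from: at (9,5), heading S
t=1 move(3) ⇒ at (9,2), heading S
t=2 back(4) ⇒ at (9,6), heading S
no other 2-command option fits: unique.

move(3), back(4)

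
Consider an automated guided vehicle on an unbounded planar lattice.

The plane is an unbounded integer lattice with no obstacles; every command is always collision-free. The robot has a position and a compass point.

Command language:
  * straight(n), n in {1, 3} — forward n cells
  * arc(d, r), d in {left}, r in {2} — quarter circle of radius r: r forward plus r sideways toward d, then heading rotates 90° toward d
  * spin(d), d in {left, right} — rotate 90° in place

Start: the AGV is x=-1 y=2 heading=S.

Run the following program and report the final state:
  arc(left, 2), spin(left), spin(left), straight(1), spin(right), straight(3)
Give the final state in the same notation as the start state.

x=0 y=3 heading=N

start: x=-1 y=2 heading=S
step 1 (arc(left, 2)): x=1 y=0 heading=E
step 2 (spin(left)): x=1 y=0 heading=N
step 3 (spin(left)): x=1 y=0 heading=W
step 4 (straight(1)): x=0 y=0 heading=W
step 5 (spin(right)): x=0 y=0 heading=N
step 6 (straight(3)): x=0 y=3 heading=N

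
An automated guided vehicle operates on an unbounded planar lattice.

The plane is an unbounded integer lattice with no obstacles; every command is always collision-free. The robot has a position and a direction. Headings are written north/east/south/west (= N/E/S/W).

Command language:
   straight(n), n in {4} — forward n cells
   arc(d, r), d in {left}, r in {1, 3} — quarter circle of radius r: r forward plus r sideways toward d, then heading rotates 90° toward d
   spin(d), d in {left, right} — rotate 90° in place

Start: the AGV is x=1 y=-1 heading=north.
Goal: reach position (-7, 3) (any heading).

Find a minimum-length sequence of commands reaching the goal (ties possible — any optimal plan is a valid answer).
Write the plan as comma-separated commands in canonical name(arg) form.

straight(4), spin(left), straight(4), straight(4)

start: x=1 y=-1 heading=north
t=1 straight(4) ⇒ x=1 y=3 heading=north
t=2 spin(left) ⇒ x=1 y=3 heading=west
t=3 straight(4) ⇒ x=-3 y=3 heading=west
t=4 straight(4) ⇒ x=-7 y=3 heading=west
minimal: 4 command(s), checked below 4.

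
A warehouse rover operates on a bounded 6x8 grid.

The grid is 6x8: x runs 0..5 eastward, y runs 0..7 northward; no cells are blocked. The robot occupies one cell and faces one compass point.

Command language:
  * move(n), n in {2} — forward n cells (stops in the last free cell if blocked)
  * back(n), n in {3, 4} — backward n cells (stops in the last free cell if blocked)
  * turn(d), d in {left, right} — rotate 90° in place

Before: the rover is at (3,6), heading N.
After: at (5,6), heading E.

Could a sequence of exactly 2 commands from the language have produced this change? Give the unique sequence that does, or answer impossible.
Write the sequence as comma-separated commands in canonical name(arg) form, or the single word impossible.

turn(right), move(2)

key: cell and facing (now E) both changed — the 2 commands mix motion and turning
initial: at (3,6), heading N
[1] after turn(right): at (3,6), heading E
[2] after move(2): at (5,6), heading E
no other 2-command option fits: unique.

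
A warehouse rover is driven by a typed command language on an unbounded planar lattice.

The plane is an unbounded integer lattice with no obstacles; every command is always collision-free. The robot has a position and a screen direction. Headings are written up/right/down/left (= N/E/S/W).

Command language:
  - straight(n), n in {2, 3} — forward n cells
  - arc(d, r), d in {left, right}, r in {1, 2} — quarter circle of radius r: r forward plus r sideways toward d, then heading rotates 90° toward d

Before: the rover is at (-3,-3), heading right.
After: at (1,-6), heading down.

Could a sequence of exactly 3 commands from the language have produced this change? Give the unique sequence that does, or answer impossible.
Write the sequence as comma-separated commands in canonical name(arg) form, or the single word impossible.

key: running straight(2) before straight(3) would end elsewhere — order is forced
start: at (-3,-3), heading right
[1] after straight(3): at (0,-3), heading right
[2] after arc(right, 1): at (1,-4), heading down
[3] after straight(2): at (1,-6), heading down
all 216 alternatives checked — unique.

straight(3), arc(right, 1), straight(2)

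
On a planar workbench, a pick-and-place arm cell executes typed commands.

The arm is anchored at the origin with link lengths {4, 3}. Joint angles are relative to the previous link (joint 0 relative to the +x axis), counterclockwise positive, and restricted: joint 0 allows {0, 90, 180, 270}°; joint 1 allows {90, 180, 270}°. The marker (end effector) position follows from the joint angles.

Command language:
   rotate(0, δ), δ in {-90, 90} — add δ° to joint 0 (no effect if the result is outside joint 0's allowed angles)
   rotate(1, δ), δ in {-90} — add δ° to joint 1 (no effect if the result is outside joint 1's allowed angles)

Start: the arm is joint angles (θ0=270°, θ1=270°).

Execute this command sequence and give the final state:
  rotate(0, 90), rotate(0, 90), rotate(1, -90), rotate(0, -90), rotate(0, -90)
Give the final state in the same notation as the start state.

joint angles (θ0=270°, θ1=180°)

start: joint angles (θ0=270°, θ1=270°)
t=1 rotate(0, 90) ⇒ joint angles (θ0=0°, θ1=270°)
t=2 rotate(0, 90) ⇒ joint angles (θ0=90°, θ1=270°)
t=3 rotate(1, -90) ⇒ joint angles (θ0=90°, θ1=180°)
t=4 rotate(0, -90) ⇒ joint angles (θ0=0°, θ1=180°)
t=5 rotate(0, -90) ⇒ joint angles (θ0=270°, θ1=180°)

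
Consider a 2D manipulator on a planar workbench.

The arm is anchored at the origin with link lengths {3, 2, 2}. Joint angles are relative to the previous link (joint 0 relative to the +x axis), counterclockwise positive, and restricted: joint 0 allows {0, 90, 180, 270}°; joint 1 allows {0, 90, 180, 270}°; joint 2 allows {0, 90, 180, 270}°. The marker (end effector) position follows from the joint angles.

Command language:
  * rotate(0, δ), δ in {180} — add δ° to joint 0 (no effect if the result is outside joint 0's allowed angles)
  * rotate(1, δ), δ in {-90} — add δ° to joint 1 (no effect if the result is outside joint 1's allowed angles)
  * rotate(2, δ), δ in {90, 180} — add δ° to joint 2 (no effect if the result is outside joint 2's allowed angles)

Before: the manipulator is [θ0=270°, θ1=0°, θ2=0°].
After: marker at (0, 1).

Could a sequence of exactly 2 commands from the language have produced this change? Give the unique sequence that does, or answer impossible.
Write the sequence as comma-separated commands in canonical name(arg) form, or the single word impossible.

rotate(1, -90), rotate(1, -90)

from: [θ0=270°, θ1=0°, θ2=0°]
step 1 (rotate(1, -90)): [θ0=270°, θ1=270°, θ2=0°]
step 2 (rotate(1, -90)): [θ0=270°, θ1=180°, θ2=0°]
no rival 2-sequence matches.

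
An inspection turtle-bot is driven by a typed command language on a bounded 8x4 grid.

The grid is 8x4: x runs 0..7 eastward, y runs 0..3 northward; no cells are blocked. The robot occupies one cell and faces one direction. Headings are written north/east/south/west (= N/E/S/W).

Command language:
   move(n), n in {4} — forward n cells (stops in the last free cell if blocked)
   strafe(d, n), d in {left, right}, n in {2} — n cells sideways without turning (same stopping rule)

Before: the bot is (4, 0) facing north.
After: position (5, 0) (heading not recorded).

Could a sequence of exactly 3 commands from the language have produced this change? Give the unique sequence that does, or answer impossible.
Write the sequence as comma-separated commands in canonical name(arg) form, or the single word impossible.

strafe(right, 2), strafe(right, 2), strafe(left, 2)

key: the second strafe(right, 2) runs into the grid edge before its full distance
begin: (4, 0) facing north
step 1 (strafe(right, 2)): (6, 0) facing north
step 2 (strafe(right, 2)): (7, 0) facing north
step 3 (strafe(left, 2)): (5, 0) facing north
no rival 3-sequence matches.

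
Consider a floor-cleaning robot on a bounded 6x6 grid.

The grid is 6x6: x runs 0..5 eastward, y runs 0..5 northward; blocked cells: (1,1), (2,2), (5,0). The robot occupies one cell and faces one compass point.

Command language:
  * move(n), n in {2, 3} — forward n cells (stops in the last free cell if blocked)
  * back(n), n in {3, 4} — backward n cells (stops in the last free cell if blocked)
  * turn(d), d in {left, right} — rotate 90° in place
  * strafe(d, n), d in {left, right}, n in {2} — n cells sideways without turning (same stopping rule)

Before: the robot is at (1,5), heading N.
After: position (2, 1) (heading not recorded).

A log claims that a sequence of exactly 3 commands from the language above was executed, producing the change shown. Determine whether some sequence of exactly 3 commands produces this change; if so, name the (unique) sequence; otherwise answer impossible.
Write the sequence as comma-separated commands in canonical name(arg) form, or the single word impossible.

strafe(right, 2), back(4), strafe(left, 2)

key: strafe(left, 2) is stopped early by the blocked cell at (1,1)
t0: at (1,5), heading N
[1] after strafe(right, 2): at (3,5), heading N
[2] after back(4): at (3,1), heading N
[3] after strafe(left, 2): at (2,1), heading N
all 512 alternatives checked — unique.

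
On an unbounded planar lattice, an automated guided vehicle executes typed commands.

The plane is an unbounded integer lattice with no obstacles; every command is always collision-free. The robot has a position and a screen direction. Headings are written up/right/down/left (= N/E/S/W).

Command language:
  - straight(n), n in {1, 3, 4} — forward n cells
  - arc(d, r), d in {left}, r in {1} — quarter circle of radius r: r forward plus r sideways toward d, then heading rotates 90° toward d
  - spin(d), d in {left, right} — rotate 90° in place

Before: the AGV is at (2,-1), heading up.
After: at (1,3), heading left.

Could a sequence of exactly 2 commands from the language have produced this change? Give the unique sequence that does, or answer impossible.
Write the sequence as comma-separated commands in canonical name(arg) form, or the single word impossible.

key: order matters: swapping straight(3) and arc(left, 1) lands elsewhere
from: at (2,-1), heading up
1. straight(3) → at (2,2), heading up
2. arc(left, 1) → at (1,3), heading left
no other 2-command option fits: unique.

straight(3), arc(left, 1)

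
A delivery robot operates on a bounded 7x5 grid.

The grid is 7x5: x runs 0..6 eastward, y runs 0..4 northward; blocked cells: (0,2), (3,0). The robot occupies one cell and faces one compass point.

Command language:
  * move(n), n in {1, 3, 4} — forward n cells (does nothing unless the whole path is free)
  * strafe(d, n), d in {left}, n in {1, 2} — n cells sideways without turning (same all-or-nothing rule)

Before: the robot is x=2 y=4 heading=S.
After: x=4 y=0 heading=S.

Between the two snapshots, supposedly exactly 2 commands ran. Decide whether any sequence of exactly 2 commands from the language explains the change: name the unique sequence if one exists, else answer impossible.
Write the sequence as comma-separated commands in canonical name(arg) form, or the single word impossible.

key: running move(4) before strafe(left, 2) would end elsewhere — order is forced
from: x=2 y=4 heading=S
step 1 (strafe(left, 2)): x=4 y=4 heading=S
step 2 (move(4)): x=4 y=0 heading=S
no other 2-command option fits: unique.

strafe(left, 2), move(4)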